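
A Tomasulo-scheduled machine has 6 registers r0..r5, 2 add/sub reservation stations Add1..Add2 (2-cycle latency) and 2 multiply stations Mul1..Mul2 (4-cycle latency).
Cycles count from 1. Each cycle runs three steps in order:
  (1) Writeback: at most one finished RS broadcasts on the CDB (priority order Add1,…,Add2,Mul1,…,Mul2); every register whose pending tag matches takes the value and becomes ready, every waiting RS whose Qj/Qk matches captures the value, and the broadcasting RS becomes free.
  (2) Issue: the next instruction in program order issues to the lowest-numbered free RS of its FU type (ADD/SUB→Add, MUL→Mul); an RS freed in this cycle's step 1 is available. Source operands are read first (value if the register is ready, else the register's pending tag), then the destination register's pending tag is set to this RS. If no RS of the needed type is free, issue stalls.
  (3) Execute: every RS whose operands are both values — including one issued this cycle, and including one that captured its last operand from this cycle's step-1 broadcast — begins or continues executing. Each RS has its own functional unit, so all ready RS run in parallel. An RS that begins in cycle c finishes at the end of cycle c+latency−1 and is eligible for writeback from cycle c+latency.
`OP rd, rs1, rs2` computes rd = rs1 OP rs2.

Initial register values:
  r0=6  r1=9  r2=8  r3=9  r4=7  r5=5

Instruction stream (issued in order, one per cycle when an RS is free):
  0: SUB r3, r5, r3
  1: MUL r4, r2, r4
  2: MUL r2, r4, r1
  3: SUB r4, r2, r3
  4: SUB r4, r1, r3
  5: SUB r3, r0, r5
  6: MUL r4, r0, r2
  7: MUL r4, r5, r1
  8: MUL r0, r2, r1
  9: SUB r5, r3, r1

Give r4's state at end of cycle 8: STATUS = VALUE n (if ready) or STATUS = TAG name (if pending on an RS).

STATUS = TAG Mul1

c1: issue SUB r3<-Add1 | r0:6,r1:9,r2:8,r3:Add1,r4:7,r5:5
c2: issue MUL r4<-Mul1 | r0:6,r1:9,r2:8,r3:Add1,r4:Mul1,r5:5
c3: CDB Add1=-4; issue MUL r2<-Mul2 | r0:6,r1:9,r2:Mul2,r3:-4,r4:Mul1,r5:5
c4: issue SUB r4<-Add1 | r0:6,r1:9,r2:Mul2,r3:-4,r4:Add1,r5:5
c5: issue SUB r4<-Add2 | r0:6,r1:9,r2:Mul2,r3:-4,r4:Add2,r5:5
c6: CDB Mul1=56; stall | r0:6,r1:9,r2:Mul2,r3:-4,r4:Add2,r5:5
c7: CDB Add2=13; issue SUB r3<-Add2 | r0:6,r1:9,r2:Mul2,r3:Add2,r4:13,r5:5
c8: issue MUL r4<-Mul1 | r0:6,r1:9,r2:Mul2,r3:Add2,r4:Mul1,r5:5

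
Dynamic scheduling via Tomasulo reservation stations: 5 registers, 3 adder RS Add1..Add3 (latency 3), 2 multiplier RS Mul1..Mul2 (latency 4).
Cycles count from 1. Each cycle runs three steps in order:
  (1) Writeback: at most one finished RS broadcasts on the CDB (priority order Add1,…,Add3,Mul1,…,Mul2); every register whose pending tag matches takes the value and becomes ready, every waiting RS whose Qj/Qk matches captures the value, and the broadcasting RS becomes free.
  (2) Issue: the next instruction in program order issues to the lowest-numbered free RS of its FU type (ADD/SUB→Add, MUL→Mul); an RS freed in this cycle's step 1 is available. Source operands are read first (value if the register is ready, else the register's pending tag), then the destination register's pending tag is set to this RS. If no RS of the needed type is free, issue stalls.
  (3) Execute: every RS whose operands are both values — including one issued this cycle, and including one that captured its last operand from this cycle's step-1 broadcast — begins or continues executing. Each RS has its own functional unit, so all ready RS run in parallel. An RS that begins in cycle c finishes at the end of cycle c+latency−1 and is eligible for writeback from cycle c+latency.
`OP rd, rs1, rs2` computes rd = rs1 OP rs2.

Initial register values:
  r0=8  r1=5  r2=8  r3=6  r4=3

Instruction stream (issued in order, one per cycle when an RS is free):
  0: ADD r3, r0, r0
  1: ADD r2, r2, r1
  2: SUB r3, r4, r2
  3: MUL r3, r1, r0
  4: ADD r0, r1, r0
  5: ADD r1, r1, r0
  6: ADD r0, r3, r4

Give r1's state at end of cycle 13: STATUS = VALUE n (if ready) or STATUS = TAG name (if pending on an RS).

STATUS = VALUE 18

  c1: issue ADD r3<-Add1  regs: r0:8,r1:5,r2:8,r3:Add1,r4:3
  c2: issue ADD r2<-Add2  regs: r0:8,r1:5,r2:Add2,r3:Add1,r4:3
  c3: issue SUB r3<-Add3  regs: r0:8,r1:5,r2:Add2,r3:Add3,r4:3
  c4: CDB Add1=16; issue MUL r3<-Mul1  regs: r0:8,r1:5,r2:Add2,r3:Mul1,r4:3
  c5: CDB Add2=13; issue ADD r0<-Add1  regs: r0:Add1,r1:5,r2:13,r3:Mul1,r4:3
  c6: issue ADD r1<-Add2  regs: r0:Add1,r1:Add2,r2:13,r3:Mul1,r4:3
  c7: stall  regs: r0:Add1,r1:Add2,r2:13,r3:Mul1,r4:3
  c8: CDB Add1=13; issue ADD r0<-Add1  regs: r0:Add1,r1:Add2,r2:13,r3:Mul1,r4:3
  c9: CDB Add3=-10  regs: r0:Add1,r1:Add2,r2:13,r3:Mul1,r4:3
  c10: CDB Mul1=40  regs: r0:Add1,r1:Add2,r2:13,r3:40,r4:3
  c11: CDB Add2=18  regs: r0:Add1,r1:18,r2:13,r3:40,r4:3
  c12: -  regs: r0:Add1,r1:18,r2:13,r3:40,r4:3
  c13: CDB Add1=43  regs: r0:43,r1:18,r2:13,r3:40,r4:3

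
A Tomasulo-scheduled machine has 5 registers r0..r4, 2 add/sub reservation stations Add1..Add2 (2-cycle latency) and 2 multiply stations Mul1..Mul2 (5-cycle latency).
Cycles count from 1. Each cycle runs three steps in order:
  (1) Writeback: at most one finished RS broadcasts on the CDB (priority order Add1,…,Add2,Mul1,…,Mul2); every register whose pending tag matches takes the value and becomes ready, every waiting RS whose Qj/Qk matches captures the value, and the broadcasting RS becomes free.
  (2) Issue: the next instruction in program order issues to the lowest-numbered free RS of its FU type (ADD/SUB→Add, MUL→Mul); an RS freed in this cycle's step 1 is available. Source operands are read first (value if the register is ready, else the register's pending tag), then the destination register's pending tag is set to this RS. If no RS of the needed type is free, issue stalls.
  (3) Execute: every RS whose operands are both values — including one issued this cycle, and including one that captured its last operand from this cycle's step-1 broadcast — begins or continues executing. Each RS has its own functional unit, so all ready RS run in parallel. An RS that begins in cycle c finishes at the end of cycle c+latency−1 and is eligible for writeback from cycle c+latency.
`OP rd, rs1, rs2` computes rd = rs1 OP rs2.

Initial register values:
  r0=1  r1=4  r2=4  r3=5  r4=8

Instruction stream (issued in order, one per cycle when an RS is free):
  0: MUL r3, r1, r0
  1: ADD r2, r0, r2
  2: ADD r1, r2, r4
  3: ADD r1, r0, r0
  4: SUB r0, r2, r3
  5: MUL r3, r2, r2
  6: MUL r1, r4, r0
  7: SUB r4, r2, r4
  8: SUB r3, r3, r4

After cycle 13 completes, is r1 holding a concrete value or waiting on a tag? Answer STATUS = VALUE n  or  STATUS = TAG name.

c1: issue MUL r3<-Mul1 | r0:1,r1:4,r2:4,r3:Mul1,r4:8
c2: issue ADD r2<-Add1 | r0:1,r1:4,r2:Add1,r3:Mul1,r4:8
c3: issue ADD r1<-Add2 | r0:1,r1:Add2,r2:Add1,r3:Mul1,r4:8
c4: CDB Add1=5; issue ADD r1<-Add1 | r0:1,r1:Add1,r2:5,r3:Mul1,r4:8
c5: stall | r0:1,r1:Add1,r2:5,r3:Mul1,r4:8
c6: CDB Add1=2; issue SUB r0<-Add1 | r0:Add1,r1:2,r2:5,r3:Mul1,r4:8
c7: CDB Add2=13; issue MUL r3<-Mul2 | r0:Add1,r1:2,r2:5,r3:Mul2,r4:8
c8: CDB Mul1=4; issue MUL r1<-Mul1 | r0:Add1,r1:Mul1,r2:5,r3:Mul2,r4:8
c9: issue SUB r4<-Add2 | r0:Add1,r1:Mul1,r2:5,r3:Mul2,r4:Add2
c10: CDB Add1=1; issue SUB r3<-Add1 | r0:1,r1:Mul1,r2:5,r3:Add1,r4:Add2
c11: CDB Add2=-3 | r0:1,r1:Mul1,r2:5,r3:Add1,r4:-3
c12: CDB Mul2=25 | r0:1,r1:Mul1,r2:5,r3:Add1,r4:-3
c13: - | r0:1,r1:Mul1,r2:5,r3:Add1,r4:-3

STATUS = TAG Mul1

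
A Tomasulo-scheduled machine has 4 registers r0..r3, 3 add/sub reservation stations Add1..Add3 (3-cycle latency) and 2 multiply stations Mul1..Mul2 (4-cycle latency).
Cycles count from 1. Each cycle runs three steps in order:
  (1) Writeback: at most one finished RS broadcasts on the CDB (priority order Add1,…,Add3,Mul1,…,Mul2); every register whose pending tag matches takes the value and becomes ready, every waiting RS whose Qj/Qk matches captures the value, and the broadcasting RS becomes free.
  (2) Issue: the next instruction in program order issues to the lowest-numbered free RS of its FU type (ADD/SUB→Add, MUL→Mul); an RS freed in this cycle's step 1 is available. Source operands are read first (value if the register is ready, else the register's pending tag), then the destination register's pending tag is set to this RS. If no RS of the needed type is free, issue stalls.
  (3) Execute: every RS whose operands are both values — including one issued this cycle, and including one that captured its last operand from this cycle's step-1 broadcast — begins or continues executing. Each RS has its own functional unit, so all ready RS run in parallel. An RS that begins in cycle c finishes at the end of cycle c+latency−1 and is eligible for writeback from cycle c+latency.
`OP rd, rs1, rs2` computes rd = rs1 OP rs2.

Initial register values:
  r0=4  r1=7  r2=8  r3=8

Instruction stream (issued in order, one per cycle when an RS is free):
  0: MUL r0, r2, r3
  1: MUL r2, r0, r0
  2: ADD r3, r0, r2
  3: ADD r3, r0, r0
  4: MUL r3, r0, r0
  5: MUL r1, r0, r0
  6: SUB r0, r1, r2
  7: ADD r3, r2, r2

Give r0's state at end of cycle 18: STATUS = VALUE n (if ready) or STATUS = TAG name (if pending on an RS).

STATUS = VALUE 0

c1: issue MUL r0<-Mul1 | r0:Mul1,r1:7,r2:8,r3:8
c2: issue MUL r2<-Mul2 | r0:Mul1,r1:7,r2:Mul2,r3:8
c3: issue ADD r3<-Add1 | r0:Mul1,r1:7,r2:Mul2,r3:Add1
c4: issue ADD r3<-Add2 | r0:Mul1,r1:7,r2:Mul2,r3:Add2
c5: CDB Mul1=64; issue MUL r3<-Mul1 | r0:64,r1:7,r2:Mul2,r3:Mul1
c6: stall | r0:64,r1:7,r2:Mul2,r3:Mul1
c7: stall | r0:64,r1:7,r2:Mul2,r3:Mul1
c8: CDB Add2=128; stall | r0:64,r1:7,r2:Mul2,r3:Mul1
c9: CDB Mul1=4096; issue MUL r1<-Mul1 | r0:64,r1:Mul1,r2:Mul2,r3:4096
c10: CDB Mul2=4096; issue SUB r0<-Add2 | r0:Add2,r1:Mul1,r2:4096,r3:4096
c11: issue ADD r3<-Add3 | r0:Add2,r1:Mul1,r2:4096,r3:Add3
c12: - | r0:Add2,r1:Mul1,r2:4096,r3:Add3
c13: CDB Add1=4160 | r0:Add2,r1:Mul1,r2:4096,r3:Add3
c14: CDB Add3=8192 | r0:Add2,r1:Mul1,r2:4096,r3:8192
c15: CDB Mul1=4096 | r0:Add2,r1:4096,r2:4096,r3:8192
c16: - | r0:Add2,r1:4096,r2:4096,r3:8192
c17: - | r0:Add2,r1:4096,r2:4096,r3:8192
c18: CDB Add2=0 | r0:0,r1:4096,r2:4096,r3:8192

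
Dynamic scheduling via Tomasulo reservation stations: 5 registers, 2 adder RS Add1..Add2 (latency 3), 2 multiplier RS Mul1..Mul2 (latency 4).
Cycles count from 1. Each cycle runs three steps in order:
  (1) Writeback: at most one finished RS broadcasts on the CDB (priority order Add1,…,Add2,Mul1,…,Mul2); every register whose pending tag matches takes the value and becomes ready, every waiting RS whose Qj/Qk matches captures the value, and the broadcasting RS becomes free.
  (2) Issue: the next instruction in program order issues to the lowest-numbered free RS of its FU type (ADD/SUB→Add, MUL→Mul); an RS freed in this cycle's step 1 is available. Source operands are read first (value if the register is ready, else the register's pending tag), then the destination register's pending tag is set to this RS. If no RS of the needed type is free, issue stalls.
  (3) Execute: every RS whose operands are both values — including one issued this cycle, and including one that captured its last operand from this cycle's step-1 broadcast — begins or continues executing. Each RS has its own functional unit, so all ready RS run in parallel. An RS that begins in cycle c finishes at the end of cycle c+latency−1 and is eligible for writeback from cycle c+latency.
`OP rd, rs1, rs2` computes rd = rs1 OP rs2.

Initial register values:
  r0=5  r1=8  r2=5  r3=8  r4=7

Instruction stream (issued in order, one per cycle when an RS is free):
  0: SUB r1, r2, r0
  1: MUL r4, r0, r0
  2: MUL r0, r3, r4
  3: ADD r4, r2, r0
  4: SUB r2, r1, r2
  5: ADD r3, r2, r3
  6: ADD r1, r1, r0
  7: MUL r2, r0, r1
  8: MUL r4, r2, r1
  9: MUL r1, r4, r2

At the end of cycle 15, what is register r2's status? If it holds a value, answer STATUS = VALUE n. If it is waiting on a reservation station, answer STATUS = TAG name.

STATUS = TAG Mul1

  c1: issue SUB r1<-Add1  regs: r0:5,r1:Add1,r2:5,r3:8,r4:7
  c2: issue MUL r4<-Mul1  regs: r0:5,r1:Add1,r2:5,r3:8,r4:Mul1
  c3: issue MUL r0<-Mul2  regs: r0:Mul2,r1:Add1,r2:5,r3:8,r4:Mul1
  c4: CDB Add1=0; issue ADD r4<-Add1  regs: r0:Mul2,r1:0,r2:5,r3:8,r4:Add1
  c5: issue SUB r2<-Add2  regs: r0:Mul2,r1:0,r2:Add2,r3:8,r4:Add1
  c6: CDB Mul1=25; stall  regs: r0:Mul2,r1:0,r2:Add2,r3:8,r4:Add1
  c7: stall  regs: r0:Mul2,r1:0,r2:Add2,r3:8,r4:Add1
  c8: CDB Add2=-5; issue ADD r3<-Add2  regs: r0:Mul2,r1:0,r2:-5,r3:Add2,r4:Add1
  c9: stall  regs: r0:Mul2,r1:0,r2:-5,r3:Add2,r4:Add1
  c10: CDB Mul2=200; stall  regs: r0:200,r1:0,r2:-5,r3:Add2,r4:Add1
  c11: CDB Add2=3; issue ADD r1<-Add2  regs: r0:200,r1:Add2,r2:-5,r3:3,r4:Add1
  c12: issue MUL r2<-Mul1  regs: r0:200,r1:Add2,r2:Mul1,r3:3,r4:Add1
  c13: CDB Add1=205; issue MUL r4<-Mul2  regs: r0:200,r1:Add2,r2:Mul1,r3:3,r4:Mul2
  c14: CDB Add2=200; stall  regs: r0:200,r1:200,r2:Mul1,r3:3,r4:Mul2
  c15: stall  regs: r0:200,r1:200,r2:Mul1,r3:3,r4:Mul2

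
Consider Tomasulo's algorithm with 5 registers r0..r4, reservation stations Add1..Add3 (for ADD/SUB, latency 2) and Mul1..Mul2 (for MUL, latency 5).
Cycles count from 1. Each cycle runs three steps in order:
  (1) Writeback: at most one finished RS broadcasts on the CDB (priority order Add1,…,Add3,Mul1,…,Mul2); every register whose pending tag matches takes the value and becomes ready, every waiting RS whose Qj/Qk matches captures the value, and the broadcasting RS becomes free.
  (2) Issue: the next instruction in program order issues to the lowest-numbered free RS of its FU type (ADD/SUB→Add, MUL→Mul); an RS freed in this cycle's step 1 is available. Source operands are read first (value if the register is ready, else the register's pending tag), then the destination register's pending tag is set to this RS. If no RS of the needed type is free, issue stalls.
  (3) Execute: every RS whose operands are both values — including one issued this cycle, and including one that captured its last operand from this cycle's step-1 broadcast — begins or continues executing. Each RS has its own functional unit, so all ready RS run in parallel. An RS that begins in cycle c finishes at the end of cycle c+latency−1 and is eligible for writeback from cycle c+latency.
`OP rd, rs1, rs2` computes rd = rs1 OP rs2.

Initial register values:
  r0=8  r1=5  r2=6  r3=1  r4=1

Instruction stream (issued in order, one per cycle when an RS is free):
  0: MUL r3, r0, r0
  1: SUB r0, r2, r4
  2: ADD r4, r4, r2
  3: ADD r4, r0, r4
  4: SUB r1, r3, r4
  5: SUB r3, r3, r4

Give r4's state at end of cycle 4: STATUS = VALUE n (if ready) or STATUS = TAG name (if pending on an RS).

STATUS = TAG Add1

  c1: issue MUL r3<-Mul1  regs: r0:8,r1:5,r2:6,r3:Mul1,r4:1
  c2: issue SUB r0<-Add1  regs: r0:Add1,r1:5,r2:6,r3:Mul1,r4:1
  c3: issue ADD r4<-Add2  regs: r0:Add1,r1:5,r2:6,r3:Mul1,r4:Add2
  c4: CDB Add1=5; issue ADD r4<-Add1  regs: r0:5,r1:5,r2:6,r3:Mul1,r4:Add1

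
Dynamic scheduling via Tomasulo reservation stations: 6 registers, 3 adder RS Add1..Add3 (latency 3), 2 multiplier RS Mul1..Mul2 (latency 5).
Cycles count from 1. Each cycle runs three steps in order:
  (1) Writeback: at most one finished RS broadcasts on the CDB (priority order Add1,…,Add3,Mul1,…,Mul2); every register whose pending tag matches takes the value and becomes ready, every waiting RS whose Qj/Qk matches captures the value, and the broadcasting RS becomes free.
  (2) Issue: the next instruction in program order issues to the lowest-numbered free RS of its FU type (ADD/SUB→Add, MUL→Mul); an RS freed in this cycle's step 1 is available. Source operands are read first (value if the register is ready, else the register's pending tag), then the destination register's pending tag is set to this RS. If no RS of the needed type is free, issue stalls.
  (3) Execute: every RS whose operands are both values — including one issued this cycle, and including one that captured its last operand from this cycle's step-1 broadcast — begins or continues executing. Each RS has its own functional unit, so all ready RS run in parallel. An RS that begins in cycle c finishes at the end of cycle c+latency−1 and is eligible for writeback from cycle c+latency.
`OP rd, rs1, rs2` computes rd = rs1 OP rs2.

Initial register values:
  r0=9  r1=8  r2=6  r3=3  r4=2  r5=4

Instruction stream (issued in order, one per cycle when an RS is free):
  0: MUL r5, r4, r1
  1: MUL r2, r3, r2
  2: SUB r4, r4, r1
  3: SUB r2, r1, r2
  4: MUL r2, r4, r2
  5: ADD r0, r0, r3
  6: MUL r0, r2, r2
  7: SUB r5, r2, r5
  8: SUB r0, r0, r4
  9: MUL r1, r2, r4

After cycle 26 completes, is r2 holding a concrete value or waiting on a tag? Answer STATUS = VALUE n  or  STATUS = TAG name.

STATUS = VALUE 60

cycle 1: issue MUL r5<-Mul1 // r0:9,r1:8,r2:6,r3:3,r4:2,r5:Mul1
cycle 2: issue MUL r2<-Mul2 // r0:9,r1:8,r2:Mul2,r3:3,r4:2,r5:Mul1
cycle 3: issue SUB r4<-Add1 // r0:9,r1:8,r2:Mul2,r3:3,r4:Add1,r5:Mul1
cycle 4: issue SUB r2<-Add2 // r0:9,r1:8,r2:Add2,r3:3,r4:Add1,r5:Mul1
cycle 5: stall // r0:9,r1:8,r2:Add2,r3:3,r4:Add1,r5:Mul1
cycle 6: CDB Add1=-6; stall // r0:9,r1:8,r2:Add2,r3:3,r4:-6,r5:Mul1
cycle 7: CDB Mul1=16; issue MUL r2<-Mul1 // r0:9,r1:8,r2:Mul1,r3:3,r4:-6,r5:16
cycle 8: CDB Mul2=18; issue ADD r0<-Add1 // r0:Add1,r1:8,r2:Mul1,r3:3,r4:-6,r5:16
cycle 9: issue MUL r0<-Mul2 // r0:Mul2,r1:8,r2:Mul1,r3:3,r4:-6,r5:16
cycle 10: issue SUB r5<-Add3 // r0:Mul2,r1:8,r2:Mul1,r3:3,r4:-6,r5:Add3
cycle 11: CDB Add1=12; issue SUB r0<-Add1 // r0:Add1,r1:8,r2:Mul1,r3:3,r4:-6,r5:Add3
cycle 12: CDB Add2=-10; stall // r0:Add1,r1:8,r2:Mul1,r3:3,r4:-6,r5:Add3
cycle 13: stall // r0:Add1,r1:8,r2:Mul1,r3:3,r4:-6,r5:Add3
cycle 14: stall // r0:Add1,r1:8,r2:Mul1,r3:3,r4:-6,r5:Add3
cycle 15: stall // r0:Add1,r1:8,r2:Mul1,r3:3,r4:-6,r5:Add3
cycle 16: stall // r0:Add1,r1:8,r2:Mul1,r3:3,r4:-6,r5:Add3
cycle 17: CDB Mul1=60; issue MUL r1<-Mul1 // r0:Add1,r1:Mul1,r2:60,r3:3,r4:-6,r5:Add3
cycle 18: - // r0:Add1,r1:Mul1,r2:60,r3:3,r4:-6,r5:Add3
cycle 19: - // r0:Add1,r1:Mul1,r2:60,r3:3,r4:-6,r5:Add3
cycle 20: CDB Add3=44 // r0:Add1,r1:Mul1,r2:60,r3:3,r4:-6,r5:44
cycle 21: - // r0:Add1,r1:Mul1,r2:60,r3:3,r4:-6,r5:44
cycle 22: CDB Mul1=-360 // r0:Add1,r1:-360,r2:60,r3:3,r4:-6,r5:44
cycle 23: CDB Mul2=3600 // r0:Add1,r1:-360,r2:60,r3:3,r4:-6,r5:44
cycle 24: - // r0:Add1,r1:-360,r2:60,r3:3,r4:-6,r5:44
cycle 25: - // r0:Add1,r1:-360,r2:60,r3:3,r4:-6,r5:44
cycle 26: CDB Add1=3606 // r0:3606,r1:-360,r2:60,r3:3,r4:-6,r5:44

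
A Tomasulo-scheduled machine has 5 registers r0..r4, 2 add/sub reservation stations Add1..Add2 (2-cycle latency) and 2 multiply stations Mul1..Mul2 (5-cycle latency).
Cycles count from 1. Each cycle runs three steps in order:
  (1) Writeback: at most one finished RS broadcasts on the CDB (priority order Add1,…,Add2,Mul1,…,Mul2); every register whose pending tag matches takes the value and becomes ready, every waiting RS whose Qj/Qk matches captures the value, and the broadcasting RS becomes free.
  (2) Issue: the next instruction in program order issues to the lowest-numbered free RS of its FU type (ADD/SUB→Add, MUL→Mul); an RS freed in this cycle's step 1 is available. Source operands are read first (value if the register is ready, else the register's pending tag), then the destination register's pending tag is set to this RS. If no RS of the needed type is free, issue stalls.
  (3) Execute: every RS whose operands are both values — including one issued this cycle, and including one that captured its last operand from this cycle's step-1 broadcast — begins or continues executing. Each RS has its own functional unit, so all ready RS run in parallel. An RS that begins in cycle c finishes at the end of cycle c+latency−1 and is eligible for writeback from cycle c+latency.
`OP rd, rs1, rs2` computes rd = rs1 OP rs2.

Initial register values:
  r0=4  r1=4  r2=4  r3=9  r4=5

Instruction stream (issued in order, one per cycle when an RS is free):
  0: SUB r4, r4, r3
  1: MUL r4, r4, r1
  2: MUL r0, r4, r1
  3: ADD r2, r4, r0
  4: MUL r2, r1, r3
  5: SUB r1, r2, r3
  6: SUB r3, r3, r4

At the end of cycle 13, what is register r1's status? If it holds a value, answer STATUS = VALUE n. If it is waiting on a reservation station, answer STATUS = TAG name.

STATUS = TAG Add2

c1: issue SUB r4<-Add1 | r0:4,r1:4,r2:4,r3:9,r4:Add1
c2: issue MUL r4<-Mul1 | r0:4,r1:4,r2:4,r3:9,r4:Mul1
c3: CDB Add1=-4; issue MUL r0<-Mul2 | r0:Mul2,r1:4,r2:4,r3:9,r4:Mul1
c4: issue ADD r2<-Add1 | r0:Mul2,r1:4,r2:Add1,r3:9,r4:Mul1
c5: stall | r0:Mul2,r1:4,r2:Add1,r3:9,r4:Mul1
c6: stall | r0:Mul2,r1:4,r2:Add1,r3:9,r4:Mul1
c7: stall | r0:Mul2,r1:4,r2:Add1,r3:9,r4:Mul1
c8: CDB Mul1=-16; issue MUL r2<-Mul1 | r0:Mul2,r1:4,r2:Mul1,r3:9,r4:-16
c9: issue SUB r1<-Add2 | r0:Mul2,r1:Add2,r2:Mul1,r3:9,r4:-16
c10: stall | r0:Mul2,r1:Add2,r2:Mul1,r3:9,r4:-16
c11: stall | r0:Mul2,r1:Add2,r2:Mul1,r3:9,r4:-16
c12: stall | r0:Mul2,r1:Add2,r2:Mul1,r3:9,r4:-16
c13: CDB Mul1=36; stall | r0:Mul2,r1:Add2,r2:36,r3:9,r4:-16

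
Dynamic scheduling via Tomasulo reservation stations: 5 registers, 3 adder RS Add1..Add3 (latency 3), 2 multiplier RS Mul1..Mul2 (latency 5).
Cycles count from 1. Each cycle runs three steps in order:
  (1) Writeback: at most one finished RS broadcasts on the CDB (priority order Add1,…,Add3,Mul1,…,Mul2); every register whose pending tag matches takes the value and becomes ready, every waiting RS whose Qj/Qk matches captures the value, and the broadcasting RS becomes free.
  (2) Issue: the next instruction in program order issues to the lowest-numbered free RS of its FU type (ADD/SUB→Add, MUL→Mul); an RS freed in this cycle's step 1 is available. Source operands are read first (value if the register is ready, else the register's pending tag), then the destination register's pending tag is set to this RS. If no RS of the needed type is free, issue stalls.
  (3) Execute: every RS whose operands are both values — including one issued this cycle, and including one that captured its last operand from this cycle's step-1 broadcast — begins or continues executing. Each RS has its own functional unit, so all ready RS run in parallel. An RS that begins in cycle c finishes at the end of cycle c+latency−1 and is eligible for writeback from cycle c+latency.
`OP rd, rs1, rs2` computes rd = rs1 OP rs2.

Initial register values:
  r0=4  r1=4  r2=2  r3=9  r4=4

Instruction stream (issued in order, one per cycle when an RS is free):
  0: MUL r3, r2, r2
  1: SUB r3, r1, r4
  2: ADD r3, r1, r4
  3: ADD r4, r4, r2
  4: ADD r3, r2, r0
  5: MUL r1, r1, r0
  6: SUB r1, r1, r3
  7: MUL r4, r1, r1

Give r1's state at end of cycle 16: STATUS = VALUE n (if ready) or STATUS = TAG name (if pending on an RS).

  c1: issue MUL r3<-Mul1  regs: r0:4,r1:4,r2:2,r3:Mul1,r4:4
  c2: issue SUB r3<-Add1  regs: r0:4,r1:4,r2:2,r3:Add1,r4:4
  c3: issue ADD r3<-Add2  regs: r0:4,r1:4,r2:2,r3:Add2,r4:4
  c4: issue ADD r4<-Add3  regs: r0:4,r1:4,r2:2,r3:Add2,r4:Add3
  c5: CDB Add1=0; issue ADD r3<-Add1  regs: r0:4,r1:4,r2:2,r3:Add1,r4:Add3
  c6: CDB Add2=8; issue MUL r1<-Mul2  regs: r0:4,r1:Mul2,r2:2,r3:Add1,r4:Add3
  c7: CDB Add3=6; issue SUB r1<-Add2  regs: r0:4,r1:Add2,r2:2,r3:Add1,r4:6
  c8: CDB Add1=6; stall  regs: r0:4,r1:Add2,r2:2,r3:6,r4:6
  c9: CDB Mul1=4; issue MUL r4<-Mul1  regs: r0:4,r1:Add2,r2:2,r3:6,r4:Mul1
  c10: -  regs: r0:4,r1:Add2,r2:2,r3:6,r4:Mul1
  c11: CDB Mul2=16  regs: r0:4,r1:Add2,r2:2,r3:6,r4:Mul1
  c12: -  regs: r0:4,r1:Add2,r2:2,r3:6,r4:Mul1
  c13: -  regs: r0:4,r1:Add2,r2:2,r3:6,r4:Mul1
  c14: CDB Add2=10  regs: r0:4,r1:10,r2:2,r3:6,r4:Mul1
  c15: -  regs: r0:4,r1:10,r2:2,r3:6,r4:Mul1
  c16: -  regs: r0:4,r1:10,r2:2,r3:6,r4:Mul1

STATUS = VALUE 10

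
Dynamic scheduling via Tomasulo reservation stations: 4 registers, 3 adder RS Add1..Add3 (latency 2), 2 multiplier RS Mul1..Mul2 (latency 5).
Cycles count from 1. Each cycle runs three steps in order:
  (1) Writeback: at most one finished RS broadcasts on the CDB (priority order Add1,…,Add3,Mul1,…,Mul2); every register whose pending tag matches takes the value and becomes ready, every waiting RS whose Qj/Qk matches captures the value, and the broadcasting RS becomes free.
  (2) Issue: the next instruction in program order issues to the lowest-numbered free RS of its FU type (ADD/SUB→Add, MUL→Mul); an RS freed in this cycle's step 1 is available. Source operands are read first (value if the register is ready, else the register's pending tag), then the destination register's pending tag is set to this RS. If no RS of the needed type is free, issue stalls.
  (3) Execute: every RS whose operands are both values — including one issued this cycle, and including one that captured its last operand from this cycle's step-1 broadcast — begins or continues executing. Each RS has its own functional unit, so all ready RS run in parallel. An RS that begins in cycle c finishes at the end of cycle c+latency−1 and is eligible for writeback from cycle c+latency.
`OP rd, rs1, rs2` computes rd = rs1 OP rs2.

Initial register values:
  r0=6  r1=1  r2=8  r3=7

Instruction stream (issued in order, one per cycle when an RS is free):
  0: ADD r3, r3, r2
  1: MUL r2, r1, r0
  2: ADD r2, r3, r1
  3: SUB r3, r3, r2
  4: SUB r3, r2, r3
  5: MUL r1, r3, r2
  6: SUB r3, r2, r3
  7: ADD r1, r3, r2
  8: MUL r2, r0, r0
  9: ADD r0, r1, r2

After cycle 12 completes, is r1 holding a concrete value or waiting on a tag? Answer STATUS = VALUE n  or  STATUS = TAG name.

STATUS = TAG Add3

cycle 1: issue ADD r3<-Add1 // r0:6,r1:1,r2:8,r3:Add1
cycle 2: issue MUL r2<-Mul1 // r0:6,r1:1,r2:Mul1,r3:Add1
cycle 3: CDB Add1=15; issue ADD r2<-Add1 // r0:6,r1:1,r2:Add1,r3:15
cycle 4: issue SUB r3<-Add2 // r0:6,r1:1,r2:Add1,r3:Add2
cycle 5: CDB Add1=16; issue SUB r3<-Add1 // r0:6,r1:1,r2:16,r3:Add1
cycle 6: issue MUL r1<-Mul2 // r0:6,r1:Mul2,r2:16,r3:Add1
cycle 7: CDB Add2=-1; issue SUB r3<-Add2 // r0:6,r1:Mul2,r2:16,r3:Add2
cycle 8: CDB Mul1=6; issue ADD r1<-Add3 // r0:6,r1:Add3,r2:16,r3:Add2
cycle 9: CDB Add1=17; issue MUL r2<-Mul1 // r0:6,r1:Add3,r2:Mul1,r3:Add2
cycle 10: issue ADD r0<-Add1 // r0:Add1,r1:Add3,r2:Mul1,r3:Add2
cycle 11: CDB Add2=-1 // r0:Add1,r1:Add3,r2:Mul1,r3:-1
cycle 12: - // r0:Add1,r1:Add3,r2:Mul1,r3:-1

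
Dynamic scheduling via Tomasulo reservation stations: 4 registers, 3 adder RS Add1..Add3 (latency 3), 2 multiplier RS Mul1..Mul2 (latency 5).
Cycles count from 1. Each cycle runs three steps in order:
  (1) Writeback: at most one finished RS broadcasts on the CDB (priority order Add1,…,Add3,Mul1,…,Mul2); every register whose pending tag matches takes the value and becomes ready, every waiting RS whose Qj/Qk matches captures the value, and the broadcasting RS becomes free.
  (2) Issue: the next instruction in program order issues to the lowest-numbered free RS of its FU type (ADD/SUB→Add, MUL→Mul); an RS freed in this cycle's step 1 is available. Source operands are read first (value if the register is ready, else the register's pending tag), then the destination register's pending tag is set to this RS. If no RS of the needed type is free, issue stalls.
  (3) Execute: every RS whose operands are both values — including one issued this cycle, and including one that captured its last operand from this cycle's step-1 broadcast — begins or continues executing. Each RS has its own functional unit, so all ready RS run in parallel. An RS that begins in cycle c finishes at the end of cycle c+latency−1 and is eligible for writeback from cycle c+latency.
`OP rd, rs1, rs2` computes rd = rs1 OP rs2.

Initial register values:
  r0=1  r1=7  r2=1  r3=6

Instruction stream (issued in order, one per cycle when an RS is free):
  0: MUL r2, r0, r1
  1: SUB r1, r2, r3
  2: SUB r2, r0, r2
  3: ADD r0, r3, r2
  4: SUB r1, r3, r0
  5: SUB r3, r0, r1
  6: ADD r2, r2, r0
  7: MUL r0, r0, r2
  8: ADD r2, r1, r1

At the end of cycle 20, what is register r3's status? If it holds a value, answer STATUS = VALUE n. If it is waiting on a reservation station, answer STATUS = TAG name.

c1: issue MUL r2<-Mul1 | r0:1,r1:7,r2:Mul1,r3:6
c2: issue SUB r1<-Add1 | r0:1,r1:Add1,r2:Mul1,r3:6
c3: issue SUB r2<-Add2 | r0:1,r1:Add1,r2:Add2,r3:6
c4: issue ADD r0<-Add3 | r0:Add3,r1:Add1,r2:Add2,r3:6
c5: stall | r0:Add3,r1:Add1,r2:Add2,r3:6
c6: CDB Mul1=7; stall | r0:Add3,r1:Add1,r2:Add2,r3:6
c7: stall | r0:Add3,r1:Add1,r2:Add2,r3:6
c8: stall | r0:Add3,r1:Add1,r2:Add2,r3:6
c9: CDB Add1=1; issue SUB r1<-Add1 | r0:Add3,r1:Add1,r2:Add2,r3:6
c10: CDB Add2=-6; issue SUB r3<-Add2 | r0:Add3,r1:Add1,r2:-6,r3:Add2
c11: stall | r0:Add3,r1:Add1,r2:-6,r3:Add2
c12: stall | r0:Add3,r1:Add1,r2:-6,r3:Add2
c13: CDB Add3=0; issue ADD r2<-Add3 | r0:0,r1:Add1,r2:Add3,r3:Add2
c14: issue MUL r0<-Mul1 | r0:Mul1,r1:Add1,r2:Add3,r3:Add2
c15: stall | r0:Mul1,r1:Add1,r2:Add3,r3:Add2
c16: CDB Add1=6; issue ADD r2<-Add1 | r0:Mul1,r1:6,r2:Add1,r3:Add2
c17: CDB Add3=-6 | r0:Mul1,r1:6,r2:Add1,r3:Add2
c18: - | r0:Mul1,r1:6,r2:Add1,r3:Add2
c19: CDB Add1=12 | r0:Mul1,r1:6,r2:12,r3:Add2
c20: CDB Add2=-6 | r0:Mul1,r1:6,r2:12,r3:-6

STATUS = VALUE -6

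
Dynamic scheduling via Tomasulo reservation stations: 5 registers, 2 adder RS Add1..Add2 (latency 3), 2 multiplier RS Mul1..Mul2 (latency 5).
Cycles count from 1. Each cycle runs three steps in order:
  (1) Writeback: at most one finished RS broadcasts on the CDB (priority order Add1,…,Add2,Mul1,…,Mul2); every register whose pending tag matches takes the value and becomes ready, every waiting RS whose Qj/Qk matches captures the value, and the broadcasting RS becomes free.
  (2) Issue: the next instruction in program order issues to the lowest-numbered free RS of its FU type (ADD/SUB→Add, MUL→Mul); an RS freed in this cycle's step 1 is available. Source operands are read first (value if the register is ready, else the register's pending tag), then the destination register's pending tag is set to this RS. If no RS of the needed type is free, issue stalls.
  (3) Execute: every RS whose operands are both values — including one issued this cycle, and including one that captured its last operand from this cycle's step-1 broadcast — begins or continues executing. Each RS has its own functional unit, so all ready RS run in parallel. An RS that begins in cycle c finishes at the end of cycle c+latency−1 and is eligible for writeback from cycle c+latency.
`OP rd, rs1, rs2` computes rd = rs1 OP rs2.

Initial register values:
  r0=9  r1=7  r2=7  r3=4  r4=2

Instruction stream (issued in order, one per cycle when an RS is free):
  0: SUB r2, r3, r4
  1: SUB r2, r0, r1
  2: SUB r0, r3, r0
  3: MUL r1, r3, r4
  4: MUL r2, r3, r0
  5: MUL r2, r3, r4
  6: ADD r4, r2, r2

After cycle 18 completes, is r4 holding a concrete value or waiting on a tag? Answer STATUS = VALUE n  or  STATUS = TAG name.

cycle 1: issue SUB r2<-Add1 // r0:9,r1:7,r2:Add1,r3:4,r4:2
cycle 2: issue SUB r2<-Add2 // r0:9,r1:7,r2:Add2,r3:4,r4:2
cycle 3: stall // r0:9,r1:7,r2:Add2,r3:4,r4:2
cycle 4: CDB Add1=2; issue SUB r0<-Add1 // r0:Add1,r1:7,r2:Add2,r3:4,r4:2
cycle 5: CDB Add2=2; issue MUL r1<-Mul1 // r0:Add1,r1:Mul1,r2:2,r3:4,r4:2
cycle 6: issue MUL r2<-Mul2 // r0:Add1,r1:Mul1,r2:Mul2,r3:4,r4:2
cycle 7: CDB Add1=-5; stall // r0:-5,r1:Mul1,r2:Mul2,r3:4,r4:2
cycle 8: stall // r0:-5,r1:Mul1,r2:Mul2,r3:4,r4:2
cycle 9: stall // r0:-5,r1:Mul1,r2:Mul2,r3:4,r4:2
cycle 10: CDB Mul1=8; issue MUL r2<-Mul1 // r0:-5,r1:8,r2:Mul1,r3:4,r4:2
cycle 11: issue ADD r4<-Add1 // r0:-5,r1:8,r2:Mul1,r3:4,r4:Add1
cycle 12: CDB Mul2=-20 // r0:-5,r1:8,r2:Mul1,r3:4,r4:Add1
cycle 13: - // r0:-5,r1:8,r2:Mul1,r3:4,r4:Add1
cycle 14: - // r0:-5,r1:8,r2:Mul1,r3:4,r4:Add1
cycle 15: CDB Mul1=8 // r0:-5,r1:8,r2:8,r3:4,r4:Add1
cycle 16: - // r0:-5,r1:8,r2:8,r3:4,r4:Add1
cycle 17: - // r0:-5,r1:8,r2:8,r3:4,r4:Add1
cycle 18: CDB Add1=16 // r0:-5,r1:8,r2:8,r3:4,r4:16

STATUS = VALUE 16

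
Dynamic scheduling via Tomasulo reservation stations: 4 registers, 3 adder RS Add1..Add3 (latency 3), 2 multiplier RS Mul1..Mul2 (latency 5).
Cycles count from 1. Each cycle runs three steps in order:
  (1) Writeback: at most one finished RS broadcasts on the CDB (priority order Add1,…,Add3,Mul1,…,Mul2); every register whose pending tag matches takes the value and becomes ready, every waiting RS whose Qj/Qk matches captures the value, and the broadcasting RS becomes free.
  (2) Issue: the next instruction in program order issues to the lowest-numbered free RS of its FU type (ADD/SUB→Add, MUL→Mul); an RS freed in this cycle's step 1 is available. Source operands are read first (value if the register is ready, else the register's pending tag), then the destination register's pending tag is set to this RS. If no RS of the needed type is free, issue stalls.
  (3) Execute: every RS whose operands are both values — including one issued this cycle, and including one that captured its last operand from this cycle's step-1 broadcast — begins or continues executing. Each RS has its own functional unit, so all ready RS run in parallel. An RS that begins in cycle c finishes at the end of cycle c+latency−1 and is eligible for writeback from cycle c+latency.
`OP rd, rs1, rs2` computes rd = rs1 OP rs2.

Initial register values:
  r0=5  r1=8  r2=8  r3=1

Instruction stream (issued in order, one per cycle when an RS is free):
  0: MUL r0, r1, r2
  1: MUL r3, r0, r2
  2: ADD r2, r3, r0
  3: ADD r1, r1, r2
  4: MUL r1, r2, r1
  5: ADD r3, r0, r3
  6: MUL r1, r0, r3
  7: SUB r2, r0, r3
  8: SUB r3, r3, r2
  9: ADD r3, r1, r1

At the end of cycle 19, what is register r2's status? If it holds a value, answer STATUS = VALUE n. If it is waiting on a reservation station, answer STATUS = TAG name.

STATUS = VALUE -512

c1: issue MUL r0<-Mul1 | r0:Mul1,r1:8,r2:8,r3:1
c2: issue MUL r3<-Mul2 | r0:Mul1,r1:8,r2:8,r3:Mul2
c3: issue ADD r2<-Add1 | r0:Mul1,r1:8,r2:Add1,r3:Mul2
c4: issue ADD r1<-Add2 | r0:Mul1,r1:Add2,r2:Add1,r3:Mul2
c5: stall | r0:Mul1,r1:Add2,r2:Add1,r3:Mul2
c6: CDB Mul1=64; issue MUL r1<-Mul1 | r0:64,r1:Mul1,r2:Add1,r3:Mul2
c7: issue ADD r3<-Add3 | r0:64,r1:Mul1,r2:Add1,r3:Add3
c8: stall | r0:64,r1:Mul1,r2:Add1,r3:Add3
c9: stall | r0:64,r1:Mul1,r2:Add1,r3:Add3
c10: stall | r0:64,r1:Mul1,r2:Add1,r3:Add3
c11: CDB Mul2=512; issue MUL r1<-Mul2 | r0:64,r1:Mul2,r2:Add1,r3:Add3
c12: stall | r0:64,r1:Mul2,r2:Add1,r3:Add3
c13: stall | r0:64,r1:Mul2,r2:Add1,r3:Add3
c14: CDB Add1=576; issue SUB r2<-Add1 | r0:64,r1:Mul2,r2:Add1,r3:Add3
c15: CDB Add3=576; issue SUB r3<-Add3 | r0:64,r1:Mul2,r2:Add1,r3:Add3
c16: stall | r0:64,r1:Mul2,r2:Add1,r3:Add3
c17: CDB Add2=584; issue ADD r3<-Add2 | r0:64,r1:Mul2,r2:Add1,r3:Add2
c18: CDB Add1=-512 | r0:64,r1:Mul2,r2:-512,r3:Add2
c19: - | r0:64,r1:Mul2,r2:-512,r3:Add2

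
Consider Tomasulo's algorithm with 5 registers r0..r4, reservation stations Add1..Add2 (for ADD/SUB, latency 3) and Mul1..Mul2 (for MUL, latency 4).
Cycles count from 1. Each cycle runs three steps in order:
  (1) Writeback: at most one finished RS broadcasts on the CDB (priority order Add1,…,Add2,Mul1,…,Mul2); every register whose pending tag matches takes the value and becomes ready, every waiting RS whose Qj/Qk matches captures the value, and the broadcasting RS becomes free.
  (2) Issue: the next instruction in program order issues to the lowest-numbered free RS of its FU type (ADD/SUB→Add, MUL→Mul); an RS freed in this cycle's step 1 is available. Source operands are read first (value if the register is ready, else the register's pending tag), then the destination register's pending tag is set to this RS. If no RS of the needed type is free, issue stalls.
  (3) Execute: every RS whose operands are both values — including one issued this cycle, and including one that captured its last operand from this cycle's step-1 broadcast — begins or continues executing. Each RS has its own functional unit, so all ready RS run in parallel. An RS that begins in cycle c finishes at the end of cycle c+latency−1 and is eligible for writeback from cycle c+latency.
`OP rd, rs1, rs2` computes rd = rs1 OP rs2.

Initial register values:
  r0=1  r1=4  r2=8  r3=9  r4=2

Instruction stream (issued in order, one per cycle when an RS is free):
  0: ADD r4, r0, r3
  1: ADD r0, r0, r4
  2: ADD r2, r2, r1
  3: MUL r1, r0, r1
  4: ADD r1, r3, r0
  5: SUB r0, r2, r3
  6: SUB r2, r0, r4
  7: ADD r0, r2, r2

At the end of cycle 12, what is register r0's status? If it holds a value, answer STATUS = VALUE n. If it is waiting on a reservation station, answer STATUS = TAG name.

cycle 1: issue ADD r4<-Add1 // r0:1,r1:4,r2:8,r3:9,r4:Add1
cycle 2: issue ADD r0<-Add2 // r0:Add2,r1:4,r2:8,r3:9,r4:Add1
cycle 3: stall // r0:Add2,r1:4,r2:8,r3:9,r4:Add1
cycle 4: CDB Add1=10; issue ADD r2<-Add1 // r0:Add2,r1:4,r2:Add1,r3:9,r4:10
cycle 5: issue MUL r1<-Mul1 // r0:Add2,r1:Mul1,r2:Add1,r3:9,r4:10
cycle 6: stall // r0:Add2,r1:Mul1,r2:Add1,r3:9,r4:10
cycle 7: CDB Add1=12; issue ADD r1<-Add1 // r0:Add2,r1:Add1,r2:12,r3:9,r4:10
cycle 8: CDB Add2=11; issue SUB r0<-Add2 // r0:Add2,r1:Add1,r2:12,r3:9,r4:10
cycle 9: stall // r0:Add2,r1:Add1,r2:12,r3:9,r4:10
cycle 10: stall // r0:Add2,r1:Add1,r2:12,r3:9,r4:10
cycle 11: CDB Add1=20; issue SUB r2<-Add1 // r0:Add2,r1:20,r2:Add1,r3:9,r4:10
cycle 12: CDB Add2=3; issue ADD r0<-Add2 // r0:Add2,r1:20,r2:Add1,r3:9,r4:10

STATUS = TAG Add2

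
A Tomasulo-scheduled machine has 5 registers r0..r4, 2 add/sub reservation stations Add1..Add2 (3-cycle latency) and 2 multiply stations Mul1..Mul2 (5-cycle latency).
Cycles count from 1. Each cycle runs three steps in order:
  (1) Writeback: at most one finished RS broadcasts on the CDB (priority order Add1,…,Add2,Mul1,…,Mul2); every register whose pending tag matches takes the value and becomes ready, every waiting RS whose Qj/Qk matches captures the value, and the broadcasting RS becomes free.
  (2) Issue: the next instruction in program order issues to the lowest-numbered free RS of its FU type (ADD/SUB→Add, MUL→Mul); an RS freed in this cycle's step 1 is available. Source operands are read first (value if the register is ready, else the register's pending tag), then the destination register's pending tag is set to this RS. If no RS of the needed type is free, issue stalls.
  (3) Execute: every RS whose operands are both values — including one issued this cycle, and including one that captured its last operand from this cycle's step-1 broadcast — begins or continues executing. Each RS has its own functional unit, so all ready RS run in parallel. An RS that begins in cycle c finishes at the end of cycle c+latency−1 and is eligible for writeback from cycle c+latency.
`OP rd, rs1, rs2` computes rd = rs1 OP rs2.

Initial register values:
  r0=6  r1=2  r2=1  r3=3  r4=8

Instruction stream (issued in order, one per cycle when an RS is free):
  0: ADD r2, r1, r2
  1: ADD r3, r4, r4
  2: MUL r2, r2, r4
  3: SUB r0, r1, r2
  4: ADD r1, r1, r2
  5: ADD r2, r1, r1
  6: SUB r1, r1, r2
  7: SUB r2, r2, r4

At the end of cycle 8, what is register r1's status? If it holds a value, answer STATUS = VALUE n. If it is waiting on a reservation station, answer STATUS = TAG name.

STATUS = TAG Add2

c1: issue ADD r2<-Add1 | r0:6,r1:2,r2:Add1,r3:3,r4:8
c2: issue ADD r3<-Add2 | r0:6,r1:2,r2:Add1,r3:Add2,r4:8
c3: issue MUL r2<-Mul1 | r0:6,r1:2,r2:Mul1,r3:Add2,r4:8
c4: CDB Add1=3; issue SUB r0<-Add1 | r0:Add1,r1:2,r2:Mul1,r3:Add2,r4:8
c5: CDB Add2=16; issue ADD r1<-Add2 | r0:Add1,r1:Add2,r2:Mul1,r3:16,r4:8
c6: stall | r0:Add1,r1:Add2,r2:Mul1,r3:16,r4:8
c7: stall | r0:Add1,r1:Add2,r2:Mul1,r3:16,r4:8
c8: stall | r0:Add1,r1:Add2,r2:Mul1,r3:16,r4:8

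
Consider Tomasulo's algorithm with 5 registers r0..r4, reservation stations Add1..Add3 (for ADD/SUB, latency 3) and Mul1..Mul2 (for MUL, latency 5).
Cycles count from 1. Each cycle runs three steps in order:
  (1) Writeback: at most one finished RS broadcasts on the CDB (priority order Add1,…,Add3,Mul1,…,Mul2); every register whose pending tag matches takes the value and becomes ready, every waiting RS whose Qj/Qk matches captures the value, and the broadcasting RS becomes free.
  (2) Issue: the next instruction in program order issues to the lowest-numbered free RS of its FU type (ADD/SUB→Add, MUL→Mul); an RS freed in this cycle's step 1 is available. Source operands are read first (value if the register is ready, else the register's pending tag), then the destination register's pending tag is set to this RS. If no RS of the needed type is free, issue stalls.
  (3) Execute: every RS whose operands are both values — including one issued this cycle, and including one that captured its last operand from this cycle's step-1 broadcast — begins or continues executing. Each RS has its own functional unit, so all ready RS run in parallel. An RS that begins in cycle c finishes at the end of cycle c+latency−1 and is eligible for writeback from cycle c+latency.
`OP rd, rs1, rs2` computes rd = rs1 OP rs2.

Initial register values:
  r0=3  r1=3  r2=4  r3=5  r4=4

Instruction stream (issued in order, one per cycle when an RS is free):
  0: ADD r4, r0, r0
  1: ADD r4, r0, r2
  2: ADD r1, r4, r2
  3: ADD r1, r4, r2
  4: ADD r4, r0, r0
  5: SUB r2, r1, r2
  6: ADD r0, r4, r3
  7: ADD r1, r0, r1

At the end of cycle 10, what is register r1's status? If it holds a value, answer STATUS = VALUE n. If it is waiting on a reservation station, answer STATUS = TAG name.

c1: issue ADD r4<-Add1 | r0:3,r1:3,r2:4,r3:5,r4:Add1
c2: issue ADD r4<-Add2 | r0:3,r1:3,r2:4,r3:5,r4:Add2
c3: issue ADD r1<-Add3 | r0:3,r1:Add3,r2:4,r3:5,r4:Add2
c4: CDB Add1=6; issue ADD r1<-Add1 | r0:3,r1:Add1,r2:4,r3:5,r4:Add2
c5: CDB Add2=7; issue ADD r4<-Add2 | r0:3,r1:Add1,r2:4,r3:5,r4:Add2
c6: stall | r0:3,r1:Add1,r2:4,r3:5,r4:Add2
c7: stall | r0:3,r1:Add1,r2:4,r3:5,r4:Add2
c8: CDB Add1=11; issue SUB r2<-Add1 | r0:3,r1:11,r2:Add1,r3:5,r4:Add2
c9: CDB Add2=6; issue ADD r0<-Add2 | r0:Add2,r1:11,r2:Add1,r3:5,r4:6
c10: CDB Add3=11; issue ADD r1<-Add3 | r0:Add2,r1:Add3,r2:Add1,r3:5,r4:6

STATUS = TAG Add3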